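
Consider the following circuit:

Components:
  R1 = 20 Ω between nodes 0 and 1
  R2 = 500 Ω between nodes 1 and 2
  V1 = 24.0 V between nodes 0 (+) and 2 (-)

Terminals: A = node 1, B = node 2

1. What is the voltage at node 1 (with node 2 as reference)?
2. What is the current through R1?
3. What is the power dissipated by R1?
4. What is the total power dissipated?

Nodal analysis, taking node 2 as the 0 V reference.
Source V1 fixes V_0 = 24 V.
KCL at each unknown node (sum of currents leaving = 0; resistances in Ω):
  Node 1: (V_1 - 24)/20 + (V_1 - 0)/500 = 0
Collecting terms: 0.052 × V_1 = 1.2  =>  V_1 = 23.08 V
Part 1:
  Read off the nodal solution: V_1 = 23.08 V
Part 2:
  I_R1 = (V_0 - V_1)/R1 = (24 - 23.08)/20 = 0.04615 A
  Magnitude: I_R1 = 0.04615 A
Part 3:
  I_R1 = (V_0 - V_1)/R1 = (24 - 23.08)/20 = 0.04615 A
  P_R1 = I_R1² × R1 = (0.04615)² × 20 = 0.0426 W
Part 4:
  Power in each resistor, P = (ΔV)²/R:
    P_R1 = (24 - 23.08)²/20 = 0.0426 W
    P_R2 = (23.08 - 0)²/500 = 1.065 W
  P_total = P_R1 + P_R2 = 1.108 W

Final answers:
1. V_1 = 23.08 V
2. I_R1 = 0.04615 A
3. P_R1 = 0.0426 W
4. P_total = 1.108 W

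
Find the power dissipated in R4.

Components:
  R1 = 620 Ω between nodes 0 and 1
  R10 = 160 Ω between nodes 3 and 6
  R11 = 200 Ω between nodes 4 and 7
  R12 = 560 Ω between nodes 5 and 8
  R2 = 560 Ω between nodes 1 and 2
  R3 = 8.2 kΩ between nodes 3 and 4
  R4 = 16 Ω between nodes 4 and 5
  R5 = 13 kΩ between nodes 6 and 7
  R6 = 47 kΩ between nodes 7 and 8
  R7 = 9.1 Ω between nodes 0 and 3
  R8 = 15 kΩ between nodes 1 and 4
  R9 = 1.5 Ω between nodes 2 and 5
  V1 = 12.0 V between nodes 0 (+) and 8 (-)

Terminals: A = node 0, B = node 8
Nodal analysis, taking node 8 as the 0 V reference.
Source V1 fixes V_0 = 12 V.
KCL at each unknown node (sum of currents leaving = 0; resistances in Ω):
  Node 1: (V_1 - 12)/620 + (V_1 - V_2)/560 + (V_1 - V_4)/15000 = 0
  Node 2: (V_2 - V_1)/560 + (V_2 - V_5)/1.5 = 0
  Node 3: (V_3 - V_4)/8200 + (V_3 - 12)/9.1 + (V_3 - V_6)/160 = 0
  Node 4: (V_4 - V_3)/8200 + (V_4 - V_5)/16 + (V_4 - V_1)/15000 + (V_4 - V_7)/200 = 0
  Node 5: (V_5 - V_4)/16 + (V_5 - V_2)/1.5 + (V_5 - 0)/560 = 0
  Node 6: (V_6 - V_7)/13000 + (V_6 - V_3)/160 = 0
  Node 7: (V_7 - V_6)/13000 + (V_7 - 0)/47000 + (V_7 - V_4)/200 = 0
Collecting terms (coefficients in siemens):
  0.003465·V_1 - 0.001786·V_2 - 0.00006667·V_4 = 0.01935
  0.6685·V_2 - 0.001786·V_1 - 0.6667·V_5 = 0
  0.1163·V_3 - 0.000122·V_4 - 0.00625·V_6 = 1.319
  0.06769·V_4 - 0.00006667·V_1 - 0.000122·V_3 - 0.0625·V_5 - 0.005·V_7 = 0
  0.731·V_5 - 0.6667·V_2 - 0.0625·V_4 = 0
  0.006327·V_6 - 0.00625·V_3 - 0.00007692·V_7 = 0
  0.005098·V_7 - 0.005·V_4 - 0.00007692·V_6 = 0
Solving these 7 simultaneous equations (Gaussian elimination) gives:
  V_1 = 7.958 V, V_2 = 4.437 V, V_3 = 11.99 V, V_4 = 4.454 V
  V_5 = 4.428 V, V_6 = 11.9 V, V_7 = 4.548 V
I_R4 = (V_4 - V_5)/R4 = (4.454 - 4.428)/16 = 0.001621 A
P_R4 = I_R4² × R4 = (0.001621)² × 16 = 0.00004203 W

Final answer: 4.203e-05 W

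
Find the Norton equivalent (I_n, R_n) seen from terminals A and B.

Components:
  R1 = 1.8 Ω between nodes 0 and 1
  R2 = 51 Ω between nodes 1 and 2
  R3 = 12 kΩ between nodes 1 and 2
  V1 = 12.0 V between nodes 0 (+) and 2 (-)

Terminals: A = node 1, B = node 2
Find the Thévenin equivalent first; then I_n = V_th/R_th and R_n = R_th.
Step 1 — V_th is the open-circuit voltage V_A - V_B (nothing connected across the terminals).
Nodal analysis, taking node 2 as the 0 V reference.
Source V1 fixes V_0 = 12 V.
KCL at each unknown node (sum of currents leaving = 0; resistances in Ω):
  Node 1: (V_1 - 12)/1.8 + (V_1 - 0)/51 + (V_1 - 0)/12000 = 0
Collecting terms: 0.5752 × V_1 = 6.667  =>  V_1 = 11.59 V
V_th = V_1 - V_2 = 11.59 - 0 = 11.59 V
Step 2 — R_th: zero the source — replace V1 by a short circuit (node 2 merges into node 0) — and find the resistance seen between A (node 1) and B (node 0).
Reduce the network between node 1 (A) and node 0 (B) by series/parallel combination:
  Rp1 = R1 ‖ R2 ‖ R3 (parallel, all between nodes 0 and 1) = 1/(1/1.8 + 1/51 + 1/12000) = 1.738 Ω
R_th = 1.738 Ω
I_n = V_th/R_th = 11.59/1.738 = 6.667 A, and R_n = R_th = 1.738 Ω

Final answer: I_n = 6.667 A, R_n = 1.738 Ω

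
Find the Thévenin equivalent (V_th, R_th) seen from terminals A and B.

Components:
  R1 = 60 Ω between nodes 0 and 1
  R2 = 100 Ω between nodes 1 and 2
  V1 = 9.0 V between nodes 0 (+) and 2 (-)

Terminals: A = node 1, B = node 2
Step 1 — V_th is the open-circuit voltage V_A - V_B (nothing connected across the terminals).
Nodal analysis, taking node 2 as the 0 V reference.
Source V1 fixes V_0 = 9 V.
KCL at each unknown node (sum of currents leaving = 0; resistances in Ω):
  Node 1: (V_1 - 9)/60 + (V_1 - 0)/100 = 0
Collecting terms: 0.02667 × V_1 = 0.15  =>  V_1 = 5.625 V
V_th = V_1 - V_2 = 5.625 - 0 = 5.625 V
Step 2 — R_th: zero the source — replace V1 by a short circuit (node 2 merges into node 0) — and find the resistance seen between A (node 1) and B (node 0).
Reduce the network between node 1 (A) and node 0 (B) by series/parallel combination:
  Rp1 = R1 ‖ R2 (parallel, both between nodes 0 and 1) = 1/(1/60 + 1/100) = 37.5 Ω
R_th = 37.5 Ω

Final answer: V_th = 5.625 V, R_th = 37.5 Ω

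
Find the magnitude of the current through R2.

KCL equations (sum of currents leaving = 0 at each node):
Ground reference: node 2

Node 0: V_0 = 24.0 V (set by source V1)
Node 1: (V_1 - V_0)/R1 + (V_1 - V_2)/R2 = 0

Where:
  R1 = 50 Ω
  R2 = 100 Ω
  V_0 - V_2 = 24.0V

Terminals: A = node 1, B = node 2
Nodal analysis, taking node 2 as the 0 V reference.
Source V1 fixes V_0 = 24 V.
KCL at each unknown node (sum of currents leaving = 0; resistances in Ω):
  Node 1: (V_1 - 24)/50 + (V_1 - 0)/100 = 0
Collecting terms: 0.03 × V_1 = 0.48  =>  V_1 = 16 V
I_R2 = (V_1 - V_2)/R2 = (16 - 0)/100 = 0.16 A
|I_R2| = 0.16 A

Final answer: |I_R2| = 0.16 A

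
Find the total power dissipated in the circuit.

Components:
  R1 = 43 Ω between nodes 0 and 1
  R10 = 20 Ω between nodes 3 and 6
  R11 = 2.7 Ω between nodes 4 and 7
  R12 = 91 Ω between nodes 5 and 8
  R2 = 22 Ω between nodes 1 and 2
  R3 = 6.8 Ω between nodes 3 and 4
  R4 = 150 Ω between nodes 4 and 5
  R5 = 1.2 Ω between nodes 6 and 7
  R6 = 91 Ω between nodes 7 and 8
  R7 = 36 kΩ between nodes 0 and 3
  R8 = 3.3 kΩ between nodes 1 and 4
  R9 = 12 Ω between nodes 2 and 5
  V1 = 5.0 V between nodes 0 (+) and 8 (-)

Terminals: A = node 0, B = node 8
Nodal analysis, taking node 8 as the 0 V reference.
Source V1 fixes V_0 = 5 V.
KCL at each unknown node (sum of currents leaving = 0; resistances in Ω):
  Node 1: (V_1 - 5)/43 + (V_1 - V_2)/22 + (V_1 - V_4)/3300 = 0
  Node 2: (V_2 - V_1)/22 + (V_2 - V_5)/12 = 0
  Node 3: (V_3 - V_4)/6.8 + (V_3 - 5)/36000 + (V_3 - V_6)/20 = 0
  Node 4: (V_4 - V_3)/6.8 + (V_4 - V_5)/150 + (V_4 - V_1)/3300 + (V_4 - V_7)/2.7 = 0
  Node 5: (V_5 - V_4)/150 + (V_5 - V_2)/12 + (V_5 - 0)/91 = 0
  Node 6: (V_6 - V_7)/1.2 + (V_6 - V_3)/20 = 0
  Node 7: (V_7 - V_6)/1.2 + (V_7 - 0)/91 + (V_7 - V_4)/2.7 = 0
Collecting terms (coefficients in siemens):
  0.06901·V_1 - 0.04545·V_2 - 0.000303·V_4 = 0.1163
  0.1288·V_2 - 0.04545·V_1 - 0.08333·V_5 = 0
  0.1971·V_3 - 0.1471·V_4 - 0.05·V_6 = 0.0001389
  0.5244·V_4 - 0.000303·V_1 - 0.1471·V_3 - 0.006667·V_5 - 0.3704·V_7 = 0
  0.101·V_5 - 0.08333·V_2 - 0.006667·V_4 = 0
  0.8833·V_6 - 0.05·V_3 - 0.8333·V_7 = 0
  1.215·V_7 - 0.3704·V_4 - 0.8333·V_6 = 0
Solving these 7 simultaneous equations (Gaussian elimination) gives:
  V_1 = 3.483 V, V_2 = 2.723 V, V_3 = 0.9319 V, V_4 = 0.9373 V
  V_5 = 2.309 V, V_6 = 0.9137 V, V_7 = 0.9126 V
Power in each resistor, P = (ΔV)²/R:
  P_R1 = (5 - 3.483)²/43 = 0.05355 W
  P_R2 = (3.483 - 2.723)²/22 = 0.02621 W
  P_R3 = (0.9319 - 0.9373)²/6.8 = 0.000004288 W
  P_R4 = (0.9373 - 2.309)²/150 = 0.01254 W
  P_R5 = (0.9137 - 0.9126)²/1.2 = 0.0000009873 W
  P_R6 = (0.9126 - 0)²/91 = 0.009153 W
  P_R7 = (5 - 0.9319)²/36000 = 0.0004597 W
  P_R8 = (3.483 - 0.9373)²/3300 = 0.001963 W
  P_R9 = (2.723 - 2.309)²/12 = 0.0143 W
  P_R10 = (0.9319 - 0.9137)²/20 = 0.00001645 W
  P_R11 = (0.9373 - 0.9126)²/2.7 = 0.0002247 W
  P_R12 = (2.309 - 0)²/91 = 0.05859 W
P_total = P_R1 + P_R2 + P_R3 + P_R4 + P_R5 + P_R6 + P_R7 + P_R8 + P_R9 + P_R10 + P_R11 + P_R12 = 0.177 W

Final answer: 0.177 W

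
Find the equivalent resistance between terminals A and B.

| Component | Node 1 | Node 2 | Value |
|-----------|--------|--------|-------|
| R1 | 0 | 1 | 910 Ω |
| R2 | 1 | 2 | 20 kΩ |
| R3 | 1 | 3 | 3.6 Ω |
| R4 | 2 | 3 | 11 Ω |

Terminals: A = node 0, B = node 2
Reduce the network between node 0 (A) and node 2 (B) by series/parallel combination:
  Rs1 = R3 + R4 (series, joined only at node 3) = 3.6 + 11 = 14.6 Ω
  Rp1 = R2 ‖ Rs1 (parallel, both between nodes 1 and 2) = 1/(1/20000 + 1/14.6) = 14.59 Ω
  Rs2 = R1 + Rp1 (series, joined only at node 1) = 910 + 14.59 = 924.6 Ω
R_eq = 924.6 Ω

Final answer: 924.6 Ω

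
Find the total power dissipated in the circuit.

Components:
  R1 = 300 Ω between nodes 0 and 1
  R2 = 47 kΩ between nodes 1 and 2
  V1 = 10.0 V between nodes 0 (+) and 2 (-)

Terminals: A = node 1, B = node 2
Nodal analysis, taking node 2 as the 0 V reference.
Source V1 fixes V_0 = 10 V.
KCL at each unknown node (sum of currents leaving = 0; resistances in Ω):
  Node 1: (V_1 - 10)/300 + (V_1 - 0)/47000 = 0
Collecting terms: 0.003355 × V_1 = 0.03333  =>  V_1 = 9.937 V
Power in each resistor, P = (ΔV)²/R:
  P_R1 = (10 - 9.937)²/300 = 0.00001341 W
  P_R2 = (9.937 - 0)²/47000 = 0.002101 W
P_total = P_R1 + P_R2 = 0.002114 W

Final answer: 0.002114 W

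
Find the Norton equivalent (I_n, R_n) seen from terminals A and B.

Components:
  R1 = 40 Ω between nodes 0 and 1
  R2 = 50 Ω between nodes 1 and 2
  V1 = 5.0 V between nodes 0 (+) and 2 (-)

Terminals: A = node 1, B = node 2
Find the Thévenin equivalent first; then I_n = V_th/R_th and R_n = R_th.
Step 1 — V_th is the open-circuit voltage V_A - V_B (nothing connected across the terminals).
Nodal analysis, taking node 2 as the 0 V reference.
Source V1 fixes V_0 = 5 V.
KCL at each unknown node (sum of currents leaving = 0; resistances in Ω):
  Node 1: (V_1 - 5)/40 + (V_1 - 0)/50 = 0
Collecting terms: 0.045 × V_1 = 0.125  =>  V_1 = 2.778 V
V_th = V_1 - V_2 = 2.778 - 0 = 2.778 V
Step 2 — R_th: zero the source — replace V1 by a short circuit (node 2 merges into node 0) — and find the resistance seen between A (node 1) and B (node 0).
Reduce the network between node 1 (A) and node 0 (B) by series/parallel combination:
  Rp1 = R1 ‖ R2 (parallel, both between nodes 0 and 1) = 1/(1/40 + 1/50) = 22.22 Ω
R_th = 22.22 Ω
I_n = V_th/R_th = 2.778/22.22 = 0.125 A, and R_n = R_th = 22.22 Ω

Final answer: I_n = 0.125 A, R_n = 22.22 Ω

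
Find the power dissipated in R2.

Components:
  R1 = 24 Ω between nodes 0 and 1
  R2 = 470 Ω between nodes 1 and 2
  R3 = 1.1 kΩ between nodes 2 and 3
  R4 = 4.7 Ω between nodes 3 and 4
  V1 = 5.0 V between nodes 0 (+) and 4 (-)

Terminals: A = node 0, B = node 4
Nodal analysis, taking node 4 as the 0 V reference.
Source V1 fixes V_0 = 5 V.
KCL at each unknown node (sum of currents leaving = 0; resistances in Ω):
  Node 1: (V_1 - 5)/24 + (V_1 - V_2)/470 = 0
  Node 2: (V_2 - V_1)/470 + (V_2 - V_3)/1100 = 0
  Node 3: (V_3 - V_2)/1100 + (V_3 - 0)/4.7 = 0
Collecting terms (coefficients in siemens):
  0.04379·V_1 - 0.002128·V_2 = 0.2083
  0.003037·V_2 - 0.002128·V_1 - 0.0009091·V_3 = 0
  0.2137·V_3 - 0.0009091·V_2 = 0
Solving these 3 simultaneous equations (Gaussian elimination) gives:
  V_1 = 4.925 V, V_2 = 3.455 V, V_3 = 0.0147 V
I_R2 = (V_1 - V_2)/R2 = (4.925 - 3.455)/470 = 0.003128 A
P_R2 = I_R2² × R2 = (0.003128)² × 470 = 0.004597 W

Final answer: 0.004597 W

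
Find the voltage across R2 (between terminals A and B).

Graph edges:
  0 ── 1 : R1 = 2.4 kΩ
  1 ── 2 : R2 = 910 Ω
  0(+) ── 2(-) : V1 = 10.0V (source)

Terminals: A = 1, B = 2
R1 and R2 are in series across V1 (node 0 → node 1 → node 2), and the output A–B is taken across R2, so this is a voltage divider.
Series current: I = V1/(R1 + R2) = 10/(2400 + 910) = 10/3310 = 0.003021 A
V_R2 = I × R2 = V1 × R2/(R1 + R2) = 10 × 910/3310 = 2.749 V

Final answer: 2.749 V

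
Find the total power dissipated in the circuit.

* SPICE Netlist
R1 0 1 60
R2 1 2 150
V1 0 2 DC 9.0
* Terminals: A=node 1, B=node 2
Nodal analysis, taking node 2 as the 0 V reference.
Source V1 fixes V_0 = 9 V.
KCL at each unknown node (sum of currents leaving = 0; resistances in Ω):
  Node 1: (V_1 - 9)/60 + (V_1 - 0)/150 = 0
Collecting terms: 0.02333 × V_1 = 0.15  =>  V_1 = 6.429 V
Power in each resistor, P = (ΔV)²/R:
  P_R1 = (9 - 6.429)²/60 = 0.1102 W
  P_R2 = (6.429 - 0)²/150 = 0.2755 W
P_total = P_R1 + P_R2 = 0.3857 W

Final answer: 0.3857 W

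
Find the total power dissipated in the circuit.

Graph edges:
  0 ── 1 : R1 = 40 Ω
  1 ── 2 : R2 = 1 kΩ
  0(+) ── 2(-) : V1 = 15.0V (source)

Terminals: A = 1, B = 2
Nodal analysis, taking node 2 as the 0 V reference.
Source V1 fixes V_0 = 15 V.
KCL at each unknown node (sum of currents leaving = 0; resistances in Ω):
  Node 1: (V_1 - 15)/40 + (V_1 - 0)/1000 = 0
Collecting terms: 0.026 × V_1 = 0.375  =>  V_1 = 14.42 V
Power in each resistor, P = (ΔV)²/R:
  P_R1 = (15 - 14.42)²/40 = 0.008321 W
  P_R2 = (14.42 - 0)²/1000 = 0.208 W
P_total = P_R1 + P_R2 = 0.2163 W

Final answer: 0.2163 W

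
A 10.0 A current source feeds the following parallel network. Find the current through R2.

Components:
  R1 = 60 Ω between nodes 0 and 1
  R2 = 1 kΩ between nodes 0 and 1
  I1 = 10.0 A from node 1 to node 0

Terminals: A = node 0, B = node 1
All resistors sit directly between nodes 0 and 1, so they are in parallel and share one voltage V; the full source current 10 A splits among them.
1/R_par = 1/60 + 1/1000 = 0.01767 S  =>  R_par = 56.6 Ω
V = I × R_par = 10 × 56.6 = 566 V
I_R2 = V/R2 = 566/1000 = 0.566 A

Final answer: 0.566 A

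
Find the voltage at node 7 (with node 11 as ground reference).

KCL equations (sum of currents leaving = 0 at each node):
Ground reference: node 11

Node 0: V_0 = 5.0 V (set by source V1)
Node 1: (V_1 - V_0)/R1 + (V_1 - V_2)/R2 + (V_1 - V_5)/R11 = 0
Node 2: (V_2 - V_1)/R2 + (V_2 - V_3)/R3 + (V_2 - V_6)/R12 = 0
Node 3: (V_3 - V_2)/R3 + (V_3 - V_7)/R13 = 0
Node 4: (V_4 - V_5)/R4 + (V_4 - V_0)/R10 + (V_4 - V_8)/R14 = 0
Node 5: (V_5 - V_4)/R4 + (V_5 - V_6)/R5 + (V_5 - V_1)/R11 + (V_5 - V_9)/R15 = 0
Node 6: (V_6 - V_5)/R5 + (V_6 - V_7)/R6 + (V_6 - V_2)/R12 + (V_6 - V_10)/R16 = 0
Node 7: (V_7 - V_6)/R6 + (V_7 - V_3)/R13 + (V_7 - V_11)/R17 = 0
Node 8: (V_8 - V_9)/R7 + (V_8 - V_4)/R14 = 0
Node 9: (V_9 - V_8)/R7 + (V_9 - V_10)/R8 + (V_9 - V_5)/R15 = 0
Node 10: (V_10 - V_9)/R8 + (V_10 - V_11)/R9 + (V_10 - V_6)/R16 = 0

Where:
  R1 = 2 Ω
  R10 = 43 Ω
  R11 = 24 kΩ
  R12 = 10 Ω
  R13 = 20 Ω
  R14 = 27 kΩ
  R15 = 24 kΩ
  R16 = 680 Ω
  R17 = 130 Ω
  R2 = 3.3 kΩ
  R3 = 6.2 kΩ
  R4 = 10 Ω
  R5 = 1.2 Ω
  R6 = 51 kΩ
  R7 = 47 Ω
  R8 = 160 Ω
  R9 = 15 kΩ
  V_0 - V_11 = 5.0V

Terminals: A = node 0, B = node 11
Nodal analysis, taking node 11 as the 0 V reference.
Source V1 fixes V_0 = 5 V.
KCL at each unknown node (sum of currents leaving = 0; resistances in Ω):
  Node 1: (V_1 - 5)/2 + (V_1 - V_2)/3300 + (V_1 - V_5)/24000 = 0
  Node 2: (V_2 - V_1)/3300 + (V_2 - V_3)/6200 + (V_2 - V_6)/10 = 0
  Node 3: (V_3 - V_2)/6200 + (V_3 - V_7)/20 = 0
  Node 4: (V_4 - V_5)/10 + (V_4 - 5)/43 + (V_4 - V_8)/27000 = 0
  Node 5: (V_5 - V_4)/10 + (V_5 - V_6)/1.2 + (V_5 - V_1)/24000 + (V_5 - V_9)/24000 = 0
  Node 6: (V_6 - V_5)/1.2 + (V_6 - V_7)/51000 + (V_6 - V_2)/10 + (V_6 - V_10)/680 = 0
  Node 7: (V_7 - V_6)/51000 + (V_7 - V_3)/20 + (V_7 - 0)/130 = 0
  Node 8: (V_8 - V_9)/47 + (V_8 - V_4)/27000 = 0
  Node 9: (V_9 - V_8)/47 + (V_9 - V_10)/160 + (V_9 - V_5)/24000 = 0
  Node 10: (V_10 - V_9)/160 + (V_10 - 0)/15000 + (V_10 - V_6)/680 = 0
Collecting terms (coefficients in siemens):
  0.5003·V_1 - 0.000303·V_2 - 0.00004167·V_5 = 2.5
  0.1005·V_2 - 0.000303·V_1 - 0.0001613·V_3 - 0.1·V_6 = 0
  0.05016·V_3 - 0.0001613·V_2 - 0.05·V_7 = 0
  0.1233·V_4 - 0.1·V_5 - 0.00003704·V_8 = 0.1163
  0.9334·V_5 - 0.00004167·V_1 - 0.1·V_4 - 0.8333·V_6 - 0.00004167·V_9 = 0
  0.9348·V_6 - 0.1·V_2 - 0.8333·V_5 - 0.00001961·V_7 - 0.001471·V_10 = 0
  0.05771·V_7 - 0.05·V_3 - 0.00001961·V_6 = 0
  0.02131·V_8 - 0.00003704·V_4 - 0.02128·V_9 = 0
  0.02757·V_9 - 0.00004167·V_5 - 0.02128·V_8 - 0.00625·V_10 = 0
  0.007787·V_10 - 0.001471·V_6 - 0.00625·V_9 = 0
Solving these 10 simultaneous equations (Gaussian elimination) gives:
  V_1 = 5 V, V_2 = 4.93 V, V_3 = 0.1285 V, V_4 = 4.95 V
  V_5 = 4.939 V, V_6 = 4.937 V, V_7 = 0.113 V, V_8 = 4.737 V
  V_9 = 4.736 V, V_10 = 4.734 V
The requested potential is V_7 = 0.113 V.

Final answer: V_7 = 0.113 V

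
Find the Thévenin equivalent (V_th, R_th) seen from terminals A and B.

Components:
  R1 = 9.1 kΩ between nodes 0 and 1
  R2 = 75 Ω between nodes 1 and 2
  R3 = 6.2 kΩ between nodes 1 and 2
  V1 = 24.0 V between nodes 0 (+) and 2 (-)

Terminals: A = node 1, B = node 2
Step 1 — V_th is the open-circuit voltage V_A - V_B (nothing connected across the terminals).
Nodal analysis, taking node 2 as the 0 V reference.
Source V1 fixes V_0 = 24 V.
KCL at each unknown node (sum of currents leaving = 0; resistances in Ω):
  Node 1: (V_1 - 24)/9100 + (V_1 - 0)/75 + (V_1 - 0)/6200 = 0
Collecting terms: 0.0136 × V_1 = 0.002637  =>  V_1 = 0.1939 V
V_th = V_1 - V_2 = 0.1939 - 0 = 0.1939 V
Step 2 — R_th: zero the source — replace V1 by a short circuit (node 2 merges into node 0) — and find the resistance seen between A (node 1) and B (node 0).
Reduce the network between node 1 (A) and node 0 (B) by series/parallel combination:
  Rp1 = R1 ‖ R2 ‖ R3 (parallel, all between nodes 0 and 1) = 1/(1/9100 + 1/75 + 1/6200) = 73.51 Ω
R_th = 73.51 Ω

Final answer: V_th = 0.1939 V, R_th = 73.51 Ω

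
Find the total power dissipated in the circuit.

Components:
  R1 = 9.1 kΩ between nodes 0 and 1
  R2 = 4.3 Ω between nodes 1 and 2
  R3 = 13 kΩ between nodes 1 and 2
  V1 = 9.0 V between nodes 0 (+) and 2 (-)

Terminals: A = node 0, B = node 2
Nodal analysis, taking node 2 as the 0 V reference.
Source V1 fixes V_0 = 9 V.
KCL at each unknown node (sum of currents leaving = 0; resistances in Ω):
  Node 1: (V_1 - 9)/9100 + (V_1 - 0)/4.3 + (V_1 - 0)/13000 = 0
Collecting terms: 0.2327 × V_1 = 0.000989  =>  V_1 = 0.004249 V
Power in each resistor, P = (ΔV)²/R:
  P_R1 = (9 - 0.004249)²/9100 = 0.008893 W
  P_R2 = (0.004249 - 0)²/4.3 = 0.000004199 W
  P_R3 = (0.004249 - 0)²/13000 = 0.000000001389 W
P_total = P_R1 + P_R2 + P_R3 = 0.008897 W

Final answer: 0.008897 W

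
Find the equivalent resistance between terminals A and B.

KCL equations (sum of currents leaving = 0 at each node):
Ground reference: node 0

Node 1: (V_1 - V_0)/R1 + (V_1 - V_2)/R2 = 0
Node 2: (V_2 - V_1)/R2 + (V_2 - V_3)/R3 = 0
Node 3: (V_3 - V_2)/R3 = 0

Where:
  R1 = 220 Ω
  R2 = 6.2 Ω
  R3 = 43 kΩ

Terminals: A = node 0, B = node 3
Reduce the network between node 0 (A) and node 3 (B) by series/parallel combination:
  Rs1 = R1 + R2 (series, joined only at node 1) = 220 + 6.2 = 226.2 Ω
  Rs2 = R3 + Rs1 (series, joined only at node 2) = 43000 + 226.2 = 43230 Ω
R_eq = 43.23 kΩ

Final answer: 43.23 kΩ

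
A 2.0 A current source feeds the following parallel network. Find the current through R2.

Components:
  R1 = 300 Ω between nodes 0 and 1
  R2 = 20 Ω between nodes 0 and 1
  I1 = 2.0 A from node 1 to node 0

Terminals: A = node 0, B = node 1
All resistors sit directly between nodes 0 and 1, so they are in parallel and share one voltage V; the full source current 2 A splits among them.
1/R_par = 1/300 + 1/20 = 0.05333 S  =>  R_par = 18.75 Ω
V = I × R_par = 2 × 18.75 = 37.5 V
I_R2 = V/R2 = 37.5/20 = 1.875 A

Final answer: 1.875 A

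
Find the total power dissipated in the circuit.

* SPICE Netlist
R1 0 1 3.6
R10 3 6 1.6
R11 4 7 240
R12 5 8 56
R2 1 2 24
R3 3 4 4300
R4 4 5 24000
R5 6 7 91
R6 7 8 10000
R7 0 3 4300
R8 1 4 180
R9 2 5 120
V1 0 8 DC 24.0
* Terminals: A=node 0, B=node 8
Nodal analysis, taking node 8 as the 0 V reference.
Source V1 fixes V_0 = 24 V.
KCL at each unknown node (sum of currents leaving = 0; resistances in Ω):
  Node 1: (V_1 - 24)/3.6 + (V_1 - V_2)/24 + (V_1 - V_4)/180 = 0
  Node 2: (V_2 - V_1)/24 + (V_2 - V_5)/120 = 0
  Node 3: (V_3 - V_4)/4300 + (V_3 - 24)/4300 + (V_3 - V_6)/1.6 = 0
  Node 4: (V_4 - V_3)/4300 + (V_4 - V_5)/24000 + (V_4 - V_1)/180 + (V_4 - V_7)/240 = 0
  Node 5: (V_5 - V_4)/24000 + (V_5 - V_2)/120 + (V_5 - 0)/56 = 0
  Node 6: (V_6 - V_7)/91 + (V_6 - V_3)/1.6 = 0
  Node 7: (V_7 - V_6)/91 + (V_7 - 0)/10000 + (V_7 - V_4)/240 = 0
Collecting terms (coefficients in siemens):
  0.325·V_1 - 0.04167·V_2 - 0.005556·V_4 = 6.667
  0.05·V_2 - 0.04167·V_1 - 0.008333·V_5 = 0
  0.6255·V_3 - 0.0002326·V_4 - 0.625·V_6 = 0.005581
  0.009996·V_4 - 0.005556·V_1 - 0.0002326·V_3 - 0.00004167·V_5 - 0.004167·V_7 = 0
  0.02623·V_5 - 0.008333·V_2 - 0.00004167·V_4 = 0
  0.636·V_6 - 0.625·V_3 - 0.01099·V_7 = 0
  0.01526·V_7 - 0.004167·V_4 - 0.01099·V_6 = 0
Solving these 7 simultaneous equations (Gaussian elimination) gives:
  V_1 = 23.57 V, V_2 = 20.74 V, V_3 = 22.68 V, V_4 = 23.09 V
  V_5 = 6.626 V, V_6 = 22.68 V, V_7 = 22.64 V
Power in each resistor, P = (ΔV)²/R:
  P_R1 = (24 - 23.57)²/3.6 = 0.05209 W
  P_R2 = (23.57 - 20.74)²/24 = 0.3322 W
  P_R3 = (22.68 - 23.09)²/4300 = 0.00003905 W
  P_R4 = (23.09 - 6.626)²/24000 = 0.0113 W
  P_R5 = (22.68 - 22.64)²/91 = 0.0000147 W
  P_R6 = (22.64 - 0)²/10000 = 0.05128 W
  P_R7 = (24 - 22.68)²/4300 = 0.0004044 W
  P_R8 = (23.57 - 23.09)²/180 = 0.001258 W
  P_R9 = (20.74 - 6.626)²/120 = 1.661 W
  P_R10 = (22.68 - 22.68)²/1.6 = 0.0000002585 W
  P_R11 = (23.09 - 22.64)²/240 = 0.0008325 W
  P_R12 = (6.626 - 0)²/56 = 0.7841 W
P_total = P_R1 + P_R2 + P_R3 + P_R4 + P_R5 + P_R6 + P_R7 + P_R8 + P_R9 + P_R10 + P_R11 + P_R12 = 2.894 W

Final answer: 2.894 W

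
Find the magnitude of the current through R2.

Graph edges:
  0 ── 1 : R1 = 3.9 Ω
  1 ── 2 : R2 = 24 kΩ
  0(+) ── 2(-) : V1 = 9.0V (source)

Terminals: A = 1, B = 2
Nodal analysis, taking node 2 as the 0 V reference.
Source V1 fixes V_0 = 9 V.
KCL at each unknown node (sum of currents leaving = 0; resistances in Ω):
  Node 1: (V_1 - 9)/3.9 + (V_1 - 0)/24000 = 0
Collecting terms: 0.2565 × V_1 = 2.308  =>  V_1 = 8.999 V
I_R2 = (V_1 - V_2)/R2 = (8.999 - 0)/24000 = 0.0003749 A
|I_R2| = 0.0003749 A

Final answer: |I_R2| = 0.0003749 A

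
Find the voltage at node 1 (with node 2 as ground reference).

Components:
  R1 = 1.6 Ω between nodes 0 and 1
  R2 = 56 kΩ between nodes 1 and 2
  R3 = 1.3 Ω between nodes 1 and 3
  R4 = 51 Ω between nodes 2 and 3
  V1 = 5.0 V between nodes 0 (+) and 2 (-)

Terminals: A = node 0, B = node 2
Nodal analysis, taking node 2 as the 0 V reference.
Source V1 fixes V_0 = 5 V.
KCL at each unknown node (sum of currents leaving = 0; resistances in Ω):
  Node 1: (V_1 - 5)/1.6 + (V_1 - 0)/56000 + (V_1 - V_3)/1.3 = 0
  Node 3: (V_3 - V_1)/1.3 + (V_3 - 0)/51 = 0
Collecting terms (coefficients in siemens):
  1.394·V_1 - 0.7692·V_3 = 3.125
  0.7888·V_3 - 0.7692·V_1 = 0
Determinant D = (1.394)(0.7888) - (-0.7692)(-0.7692) = 0.5081
V_1 = [(3.125)(0.7888) - (-0.7692)(0)]/D = 4.851 V
V_3 = [(1.394)(0) - (3.125)(-0.7692)]/D = 4.731 V
The requested potential is V_1 = 4.851 V.

Final answer: V_1 = 4.851 V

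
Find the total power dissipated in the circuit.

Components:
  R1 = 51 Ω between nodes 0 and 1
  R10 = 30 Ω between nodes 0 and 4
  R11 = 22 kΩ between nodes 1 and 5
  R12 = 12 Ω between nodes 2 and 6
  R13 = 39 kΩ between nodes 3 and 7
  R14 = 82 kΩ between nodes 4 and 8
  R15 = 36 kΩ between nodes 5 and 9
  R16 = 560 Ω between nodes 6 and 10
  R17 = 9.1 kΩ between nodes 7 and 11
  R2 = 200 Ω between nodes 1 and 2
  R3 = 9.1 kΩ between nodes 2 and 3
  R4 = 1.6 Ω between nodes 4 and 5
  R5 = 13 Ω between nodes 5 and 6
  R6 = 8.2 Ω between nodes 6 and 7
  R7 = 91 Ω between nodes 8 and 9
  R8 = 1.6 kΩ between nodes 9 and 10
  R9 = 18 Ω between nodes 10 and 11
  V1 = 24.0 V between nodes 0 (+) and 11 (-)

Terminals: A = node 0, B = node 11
Nodal analysis, taking node 11 as the 0 V reference.
Source V1 fixes V_0 = 24 V.
KCL at each unknown node (sum of currents leaving = 0; resistances in Ω):
  Node 1: (V_1 - 24)/51 + (V_1 - V_2)/200 + (V_1 - V_5)/22000 = 0
  Node 2: (V_2 - V_1)/200 + (V_2 - V_3)/9100 + (V_2 - V_6)/12 = 0
  Node 3: (V_3 - V_2)/9100 + (V_3 - V_7)/39000 = 0
  Node 4: (V_4 - V_5)/1.6 + (V_4 - 24)/30 + (V_4 - V_8)/82000 = 0
  Node 5: (V_5 - V_4)/1.6 + (V_5 - V_6)/13 + (V_5 - V_1)/22000 + (V_5 - V_9)/36000 = 0
  Node 6: (V_6 - V_5)/13 + (V_6 - V_7)/8.2 + (V_6 - V_2)/12 + (V_6 - V_10)/560 = 0
  Node 7: (V_7 - V_6)/8.2 + (V_7 - V_3)/39000 + (V_7 - 0)/9100 = 0
  Node 8: (V_8 - V_9)/91 + (V_8 - V_4)/82000 = 0
  Node 9: (V_9 - V_8)/91 + (V_9 - V_10)/1600 + (V_9 - V_5)/36000 = 0
  Node 10: (V_10 - V_9)/1600 + (V_10 - 0)/18 + (V_10 - V_6)/560 = 0
Collecting terms (coefficients in siemens):
  0.02465·V_1 - 0.005·V_2 - 0.00004545·V_5 = 0.4706
  0.08844·V_2 - 0.005·V_1 - 0.0001099·V_3 - 0.08333·V_6 = 0
  0.0001355·V_3 - 0.0001099·V_2 - 0.00002564·V_7 = 0
  0.6583·V_4 - 0.625·V_5 - 0.0000122·V_8 = 0.8
  0.702·V_5 - 0.00004545·V_1 - 0.625·V_4 - 0.07692·V_6 - 0.00002778·V_9 = 0
  0.284·V_6 - 0.08333·V_2 - 0.07692·V_5 - 0.122·V_7 - 0.001786·V_10 = 0
  0.1221·V_7 - 0.00002564·V_3 - 0.122·V_6 = 0
  0.011·V_8 - 0.0000122·V_4 - 0.01099·V_9 = 0
  0.01164·V_9 - 0.00002778·V_5 - 0.01099·V_8 - 0.000625·V_10 = 0
  0.05797·V_10 - 0.001786·V_6 - 0.000625·V_9 = 0
Solving these 10 simultaneous equations (Gaussian elimination) gives:
  V_1 = 23.69 V, V_2 = 22.48 V, V_3 = 22.46 V, V_4 = 22.92 V
  V_5 = 22.86 V, V_6 = 22.41 V, V_7 = 22.39 V, V_8 = 2.068 V
  V_9 = 2.045 V, V_10 = 0.7123 V
Power in each resistor, P = (ΔV)²/R:
  P_R1 = (24 - 23.69)²/51 = 0.001889 W
  P_R2 = (23.69 - 22.48)²/200 = 0.007316 W
  P_R3 = (22.48 - 22.46)²/9100 = 0.00000003381 W
  P_R4 = (22.92 - 22.86)²/1.6 = 0.002039 W
  P_R5 = (22.86 - 22.41)²/13 = 0.01606 W
  P_R6 = (22.41 - 22.39)²/8.2 = 0.00004955 W
  P_R7 = (2.068 - 2.045)²/91 = 0.000005886 W
  P_R8 = (2.045 - 0.7123)²/1600 = 0.001109 W
  P_R9 = (0.7123 - 0)²/18 = 0.02819 W
  P_R10 = (24 - 22.92)²/30 = 0.03877 W
  P_R11 = (23.69 - 22.86)²/22000 = 0.00003095 W
  P_R12 = (22.48 - 22.41)²/12 = 0.0004387 W
  P_R13 = (22.46 - 22.39)²/39000 = 0.0000001449 W
  P_R14 = (22.92 - 2.068)²/82000 = 0.005303 W
  P_R15 = (22.86 - 2.045)²/36000 = 0.01204 W
  P_R16 = (22.41 - 0.7123)²/560 = 0.8405 W
  P_R17 = (22.39 - 0)²/9100 = 0.05508 W
P_total = P_R1 + P_R2 + P_R3 + P_R4 + P_R5 + P_R6 + P_R7 + P_R8 + P_R9 + P_R10 + P_R11 + P_R12 + P_R13 + P_R14 + P_R15 + P_R16 + P_R17 = 1.009 W

Final answer: 1.009 W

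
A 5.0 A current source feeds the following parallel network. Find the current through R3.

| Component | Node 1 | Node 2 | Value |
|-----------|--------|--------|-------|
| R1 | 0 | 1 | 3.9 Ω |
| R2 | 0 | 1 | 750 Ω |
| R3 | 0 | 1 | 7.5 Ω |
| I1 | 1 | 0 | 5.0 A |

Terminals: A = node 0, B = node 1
All resistors sit directly between nodes 0 and 1, so they are in parallel and share one voltage V; the full source current 5 A splits among them.
1/R_par = 1/3.9 + 1/750 + 1/7.5 = 0.3911 S  =>  R_par = 2.557 Ω
V = I × R_par = 5 × 2.557 = 12.79 V
I_R3 = V/R3 = 12.79/7.5 = 1.705 A

Final answer: 1.705 A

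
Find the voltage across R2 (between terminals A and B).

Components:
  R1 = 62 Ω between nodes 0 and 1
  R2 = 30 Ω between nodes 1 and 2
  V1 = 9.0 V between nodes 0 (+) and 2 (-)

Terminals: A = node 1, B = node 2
R1 and R2 are in series across V1 (node 0 → node 1 → node 2), and the output A–B is taken across R2, so this is a voltage divider.
Series current: I = V1/(R1 + R2) = 9/(62 + 30) = 9/92 = 0.09783 A
V_R2 = I × R2 = V1 × R2/(R1 + R2) = 9 × 30/92 = 2.935 V

Final answer: 2.935 V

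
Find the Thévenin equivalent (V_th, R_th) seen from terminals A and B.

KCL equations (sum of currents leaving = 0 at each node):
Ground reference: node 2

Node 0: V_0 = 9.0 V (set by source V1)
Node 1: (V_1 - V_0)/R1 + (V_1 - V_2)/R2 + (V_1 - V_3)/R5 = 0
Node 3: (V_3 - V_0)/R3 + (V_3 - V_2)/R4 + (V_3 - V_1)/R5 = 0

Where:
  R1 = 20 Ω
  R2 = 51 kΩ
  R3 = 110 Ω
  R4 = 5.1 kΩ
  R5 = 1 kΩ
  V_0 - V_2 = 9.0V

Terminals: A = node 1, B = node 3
Step 1 — V_th is the open-circuit voltage V_A - V_B (nothing connected across the terminals).
Nodal analysis, taking node 2 as the 0 V reference.
Source V1 fixes V_0 = 9 V.
KCL at each unknown node (sum of currents leaving = 0; resistances in Ω):
  Node 1: (V_1 - 9)/20 + (V_1 - 0)/51000 + (V_1 - V_3)/1000 = 0
  Node 3: (V_3 - 9)/110 + (V_3 - 0)/5100 + (V_3 - V_1)/1000 = 0
Collecting terms (coefficients in siemens):
  0.05102·V_1 - 0.001·V_3 = 0.45
  0.01029·V_3 - 0.001·V_1 = 0.08182
Determinant D = (0.05102)(0.01029) - (-0.001)(-0.001) = 0.0005238
V_1 = [(0.45)(0.01029) - (-0.001)(0.08182)]/D = 8.993 V
V_3 = [(0.05102)(0.08182) - (0.45)(-0.001)]/D = 8.828 V
V_th = V_1 - V_3 = 8.993 - 8.828 = 0.1654 V
Step 2 — R_th: zero the source — replace V1 by a short circuit (node 2 merges into node 0) — and find the resistance seen between A (node 1) and B (node 3).
Reduce the network between node 1 (A) and node 3 (B) by series/parallel combination:
  Rp1 = R1 ‖ R2 (parallel, both between nodes 0 and 1) = 1/(1/20 + 1/51000) = 19.99 Ω
  Rp2 = R3 ‖ R4 (parallel, both between nodes 0 and 3) = 1/(1/110 + 1/5100) = 107.7 Ω
  Rs1 = Rp1 + Rp2 (series, joined only at node 0) = 19.99 + 107.7 = 127.7 Ω
  Rp3 = R5 ‖ Rs1 (parallel, both between nodes 1 and 3) = 1/(1/1000 + 1/127.7) = 113.2 Ω
R_th = 113.2 Ω

Final answer: V_th = 0.1654 V, R_th = 113.2 Ω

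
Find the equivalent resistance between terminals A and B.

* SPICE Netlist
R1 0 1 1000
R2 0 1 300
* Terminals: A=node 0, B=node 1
Reduce the network between node 0 (A) and node 1 (B) by series/parallel combination:
  Rp1 = R1 ‖ R2 (parallel, both between nodes 0 and 1) = 1/(1/1000 + 1/300) = 230.8 Ω
R_eq = 230.8 Ω

Final answer: 230.8 Ω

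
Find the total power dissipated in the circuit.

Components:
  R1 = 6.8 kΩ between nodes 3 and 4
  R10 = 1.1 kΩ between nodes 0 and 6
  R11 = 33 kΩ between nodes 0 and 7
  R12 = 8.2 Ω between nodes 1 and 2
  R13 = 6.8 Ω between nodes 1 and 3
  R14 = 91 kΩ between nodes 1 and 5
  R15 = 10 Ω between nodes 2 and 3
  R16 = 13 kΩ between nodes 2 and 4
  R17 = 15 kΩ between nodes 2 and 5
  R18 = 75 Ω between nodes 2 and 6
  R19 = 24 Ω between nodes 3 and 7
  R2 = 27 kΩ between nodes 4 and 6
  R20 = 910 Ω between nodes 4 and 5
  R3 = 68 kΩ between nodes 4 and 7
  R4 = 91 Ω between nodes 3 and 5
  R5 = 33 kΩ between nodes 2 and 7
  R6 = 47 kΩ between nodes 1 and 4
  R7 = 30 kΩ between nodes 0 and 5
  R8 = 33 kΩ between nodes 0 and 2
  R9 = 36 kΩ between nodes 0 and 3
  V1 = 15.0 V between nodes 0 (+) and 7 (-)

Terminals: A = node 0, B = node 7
Nodal analysis, taking node 7 as the 0 V reference.
Source V1 fixes V_0 = 15 V.
KCL at each unknown node (sum of currents leaving = 0; resistances in Ω):
  Node 1: (V_1 - V_4)/47000 + (V_1 - V_2)/8.2 + (V_1 - V_3)/6.8 + (V_1 - V_5)/91000 = 0
  Node 2: (V_2 - 0)/33000 + (V_2 - 15)/33000 + (V_2 - V_1)/8.2 + (V_2 - V_3)/10 + (V_2 - V_4)/13000 + (V_2 - V_5)/15000 + (V_2 - V_6)/75 = 0
  Node 3: (V_3 - V_4)/6800 + (V_3 - V_5)/91 + (V_3 - 15)/36000 + (V_3 - V_1)/6.8 + (V_3 - V_2)/10 + (V_3 - 0)/24 = 0
  Node 4: (V_4 - V_3)/6800 + (V_4 - V_6)/27000 + (V_4 - 0)/68000 + (V_4 - V_1)/47000 + (V_4 - V_2)/13000 + (V_4 - V_5)/910 = 0
  Node 5: (V_5 - V_3)/91 + (V_5 - 15)/30000 + (V_5 - V_1)/91000 + (V_5 - V_2)/15000 + (V_5 - V_4)/910 = 0
  Node 6: (V_6 - V_4)/27000 + (V_6 - 15)/1100 + (V_6 - V_2)/75 = 0
Collecting terms (coefficients in siemens):
  0.269·V_1 - 0.122·V_2 - 0.1471·V_3 - 0.00002128·V_4 - 0.00001099·V_5 = 0
  0.2355·V_2 - 0.122·V_1 - 0.1·V_3 - 0.00007692·V_4 - 0.00006667·V_5 - 0.01333·V_6 = 0.0004545
  0.2999·V_3 - 0.1471·V_1 - 0.1·V_2 - 0.0001471·V_4 - 0.01099·V_5 = 0.0004167
  0.001396·V_4 - 0.00002128·V_1 - 0.00007692·V_2 - 0.0001471·V_3 - 0.001099·V_5 - 0.00003704·V_6 = 0
  0.0122·V_5 - 0.00001099·V_1 - 0.00006667·V_2 - 0.01099·V_3 - 0.001099·V_4 = 0.0005
  0.01428·V_6 - 0.01333·V_2 - 0.00003704·V_4 = 0.01364
Solving these 6 simultaneous equations (Gaussian elimination) gives:
  V_1 = 0.3646 V, V_2 = 0.4067 V, V_3 = 0.3298 V, V_4 = 0.3943 V
  V_5 = 0.3761 V, V_6 = 1.336 V
Power in each resistor, P = (ΔV)²/R:
  P_R1 = (0.3298 - 0.3943)²/6800 = 0.0000006112 W
  P_R2 = (0.3943 - 1.336)²/27000 = 0.00003283 W
  P_R3 = (0.3943 - 0)²/68000 = 0.000002286 W
  P_R4 = (0.3298 - 0.3761)²/91 = 0.0000236 W
  P_R5 = (0.4067 - 0)²/33000 = 0.000005012 W
  P_R6 = (0.3646 - 0.3943)²/47000 = 0.00000001865 W
  P_R7 = (15 - 0.3761)²/30000 = 0.007129 W
  P_R8 = (15 - 0.4067)²/33000 = 0.006453 W
  P_R9 = (15 - 0.3298)²/36000 = 0.005978 W
  P_R10 = (15 - 1.336)²/1100 = 0.1697 W
  P_R11 = (15 - 0)²/33000 = 0.006818 W
  P_R12 = (0.3646 - 0.4067)²/8.2 = 0.0002154 W
  P_R13 = (0.3646 - 0.3298)²/6.8 = 0.0001787 W
  P_R14 = (0.3646 - 0.3761)²/91000 = 0.00000000145 W
  P_R15 = (0.4067 - 0.3298)²/10 = 0.0005912 W
  P_R16 = (0.4067 - 0.3943)²/13000 = 0.00000001186 W
  P_R17 = (0.4067 - 0.3761)²/15000 = 0.00000006219 W
  P_R18 = (0.4067 - 1.336)²/75 = 0.01151 W
  P_R19 = (0.3298 - 0)²/24 = 0.004532 W
  P_R20 = (0.3943 - 0.3761)²/910 = 0.0000003609 W
P_total = P_R1 + P_R2 + P_R3 + P_R4 + P_R5 + P_R6 + P_R7 + P_R8 + P_R9 + P_R10 + P_R11 + P_R12 + P_R13 + P_R14 + P_R15 + P_R16 + P_R17 + P_R18 + P_R19 + P_R20 = 0.2132 W

Final answer: 0.2132 W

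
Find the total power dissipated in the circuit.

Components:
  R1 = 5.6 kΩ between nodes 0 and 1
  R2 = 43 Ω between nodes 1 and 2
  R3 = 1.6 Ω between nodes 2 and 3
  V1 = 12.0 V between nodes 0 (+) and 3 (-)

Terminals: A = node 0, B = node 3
Nodal analysis, taking node 3 as the 0 V reference.
Source V1 fixes V_0 = 12 V.
KCL at each unknown node (sum of currents leaving = 0; resistances in Ω):
  Node 1: (V_1 - 12)/5600 + (V_1 - V_2)/43 = 0
  Node 2: (V_2 - V_1)/43 + (V_2 - 0)/1.6 = 0
Collecting terms (coefficients in siemens):
  0.02343·V_1 - 0.02326·V_2 = 0.002143
  0.6483·V_2 - 0.02326·V_1 = 0
Determinant D = (0.02343)(0.6483) - (-0.02326)(-0.02326) = 0.01465
V_1 = [(0.002143)(0.6483) - (-0.02326)(0)]/D = 0.09482 V
V_2 = [(0.02343)(0) - (0.002143)(-0.02326)]/D = 0.003401 V
Power in each resistor, P = (ΔV)²/R:
  P_R1 = (12 - 0.09482)²/5600 = 0.02531 W
  P_R2 = (0.09482 - 0.003401)²/43 = 0.0001943 W
  P_R3 = (0.003401 - 0)²/1.6 = 0.000007231 W
P_total = P_R1 + P_R2 + P_R3 = 0.02551 W

Final answer: 0.02551 W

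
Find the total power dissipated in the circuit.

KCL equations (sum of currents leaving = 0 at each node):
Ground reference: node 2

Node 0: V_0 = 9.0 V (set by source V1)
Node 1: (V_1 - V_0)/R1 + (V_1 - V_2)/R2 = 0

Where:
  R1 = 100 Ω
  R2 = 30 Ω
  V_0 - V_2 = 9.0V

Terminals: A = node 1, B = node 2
Nodal analysis, taking node 2 as the 0 V reference.
Source V1 fixes V_0 = 9 V.
KCL at each unknown node (sum of currents leaving = 0; resistances in Ω):
  Node 1: (V_1 - 9)/100 + (V_1 - 0)/30 = 0
Collecting terms: 0.04333 × V_1 = 0.09  =>  V_1 = 2.077 V
Power in each resistor, P = (ΔV)²/R:
  P_R1 = (9 - 2.077)²/100 = 0.4793 W
  P_R2 = (2.077 - 0)²/30 = 0.1438 W
P_total = P_R1 + P_R2 = 0.6231 W

Final answer: 0.6231 W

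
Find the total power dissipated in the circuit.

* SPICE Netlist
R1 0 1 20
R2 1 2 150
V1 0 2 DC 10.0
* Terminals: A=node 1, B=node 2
Nodal analysis, taking node 2 as the 0 V reference.
Source V1 fixes V_0 = 10 V.
KCL at each unknown node (sum of currents leaving = 0; resistances in Ω):
  Node 1: (V_1 - 10)/20 + (V_1 - 0)/150 = 0
Collecting terms: 0.05667 × V_1 = 0.5  =>  V_1 = 8.824 V
Power in each resistor, P = (ΔV)²/R:
  P_R1 = (10 - 8.824)²/20 = 0.0692 W
  P_R2 = (8.824 - 0)²/150 = 0.519 W
P_total = P_R1 + P_R2 = 0.5882 W

Final answer: 0.5882 W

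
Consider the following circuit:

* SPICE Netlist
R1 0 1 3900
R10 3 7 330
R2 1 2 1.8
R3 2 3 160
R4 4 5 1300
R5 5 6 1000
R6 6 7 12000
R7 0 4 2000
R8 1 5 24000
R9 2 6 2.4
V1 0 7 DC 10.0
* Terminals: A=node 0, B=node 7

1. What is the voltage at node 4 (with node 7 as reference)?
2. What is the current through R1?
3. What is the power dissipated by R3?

Nodal analysis, taking node 7 as the 0 V reference.
Source V1 fixes V_0 = 10 V.
KCL at each unknown node (sum of currents leaving = 0; resistances in Ω):
  Node 1: (V_1 - 10)/3900 + (V_1 - V_2)/1.8 + (V_1 - V_5)/24000 = 0
  Node 2: (V_2 - V_1)/1.8 + (V_2 - V_3)/160 + (V_2 - V_6)/2.4 = 0
  Node 3: (V_3 - V_2)/160 + (V_3 - 0)/330 = 0
  Node 4: (V_4 - V_5)/1300 + (V_4 - 10)/2000 = 0
  Node 5: (V_5 - V_4)/1300 + (V_5 - V_6)/1000 + (V_5 - V_1)/24000 = 0
  Node 6: (V_6 - V_5)/1000 + (V_6 - 0)/12000 + (V_6 - V_2)/2.4 = 0
Collecting terms (coefficients in siemens):
  0.5559·V_1 - 0.5556·V_2 - 0.00004167·V_5 = 0.002564
  0.9785·V_2 - 0.5556·V_1 - 0.00625·V_3 - 0.4167·V_6 = 0
  0.00928·V_3 - 0.00625·V_2 = 0
  0.001269·V_4 - 0.0007692·V_5 = 0.005
  0.001811·V_5 - 0.00004167·V_1 - 0.0007692·V_4 - 0.001·V_6 = 0
  0.4178·V_6 - 0.4167·V_2 - 0.001·V_5 = 0
Solving these 6 simultaneous equations (Gaussian elimination) gives:
  V_1 = 1.881 V, V_2 = 1.877 V, V_3 = 1.264 V, V_4 = 6.188 V
  V_5 = 3.711 V, V_6 = 1.881 V
Part 1:
  Read off the nodal solution: V_4 = 6.188 V
Part 2:
  I_R1 = (V_0 - V_1)/R1 = (10 - 1.881)/3900 = 0.002082 A
  Magnitude: I_R1 = 0.002082 A
Part 3:
  I_R3 = (V_2 - V_3)/R3 = (1.877 - 1.264)/160 = 0.003831 A
  P_R3 = I_R3² × R3 = (0.003831)² × 160 = 0.002348 W

Final answers:
1. V_4 = 6.188 V
2. I_R1 = 0.002082 A
3. P_R3 = 0.002348 W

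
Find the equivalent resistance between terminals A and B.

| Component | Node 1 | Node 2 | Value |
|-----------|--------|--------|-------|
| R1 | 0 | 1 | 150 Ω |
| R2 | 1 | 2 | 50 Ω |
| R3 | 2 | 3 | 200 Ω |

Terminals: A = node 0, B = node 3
Reduce the network between node 0 (A) and node 3 (B) by series/parallel combination:
  Rs1 = R1 + R2 (series, joined only at node 1) = 150 + 50 = 200 Ω
  Rs2 = R3 + Rs1 (series, joined only at node 2) = 200 + 200 = 400 Ω
R_eq = 400 Ω

Final answer: 400 Ω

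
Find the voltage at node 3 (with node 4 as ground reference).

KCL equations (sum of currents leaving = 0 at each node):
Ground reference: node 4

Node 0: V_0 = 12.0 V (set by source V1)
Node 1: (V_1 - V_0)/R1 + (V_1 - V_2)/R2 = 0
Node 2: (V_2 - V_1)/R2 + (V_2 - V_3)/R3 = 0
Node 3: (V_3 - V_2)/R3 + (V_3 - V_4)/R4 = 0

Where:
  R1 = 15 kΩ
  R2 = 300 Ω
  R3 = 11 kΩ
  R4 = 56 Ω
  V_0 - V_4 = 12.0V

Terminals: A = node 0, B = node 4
Nodal analysis, taking node 4 as the 0 V reference.
Source V1 fixes V_0 = 12 V.
KCL at each unknown node (sum of currents leaving = 0; resistances in Ω):
  Node 1: (V_1 - 12)/15000 + (V_1 - V_2)/300 = 0
  Node 2: (V_2 - V_1)/300 + (V_2 - V_3)/11000 = 0
  Node 3: (V_3 - V_2)/11000 + (V_3 - 0)/56 = 0
Collecting terms (coefficients in siemens):
  0.0034·V_1 - 0.003333·V_2 = 0.0008
  0.003424·V_2 - 0.003333·V_1 - 0.00009091·V_3 = 0
  0.01795·V_3 - 0.00009091·V_2 = 0
Solving these 3 simultaneous equations (Gaussian elimination) gives:
  V_1 = 5.17 V, V_2 = 5.034 V, V_3 = 0.0255 V
The requested potential is V_3 = 0.0255 V.

Final answer: V_3 = 0.0255 V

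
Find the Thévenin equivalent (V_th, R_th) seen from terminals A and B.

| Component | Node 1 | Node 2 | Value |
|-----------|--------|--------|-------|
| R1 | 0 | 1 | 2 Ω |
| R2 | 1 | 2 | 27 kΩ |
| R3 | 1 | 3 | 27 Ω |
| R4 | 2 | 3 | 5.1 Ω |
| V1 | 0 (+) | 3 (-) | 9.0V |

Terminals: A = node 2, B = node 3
Step 1 — V_th is the open-circuit voltage V_A - V_B (nothing connected across the terminals).
Nodal analysis, taking node 3 as the 0 V reference.
Source V1 fixes V_0 = 9 V.
KCL at each unknown node (sum of currents leaving = 0; resistances in Ω):
  Node 1: (V_1 - 9)/2 + (V_1 - V_2)/27000 + (V_1 - 0)/27 = 0
  Node 2: (V_2 - V_1)/27000 + (V_2 - 0)/5.1 = 0
Collecting terms (coefficients in siemens):
  0.5371·V_1 - 0.00003704·V_2 = 4.5
  0.1961·V_2 - 0.00003704·V_1 = 0
Determinant D = (0.5371)(0.1961) - (-0.00003704)(-0.00003704) = 0.1053
V_1 = [(4.5)(0.1961) - (-0.00003704)(0)]/D = 8.379 V
V_2 = [(0.5371)(0) - (4.5)(-0.00003704)]/D = 0.001582 V
V_th = V_2 - V_3 = 0.001582 - 0 = 0.001582 V
Step 2 — R_th: zero the source — replace V1 by a short circuit (node 3 merges into node 0) — and find the resistance seen between A (node 2) and B (node 0).
Reduce the network between node 2 (A) and node 0 (B) by series/parallel combination:
  Rp1 = R1 ‖ R3 (parallel, both between nodes 0 and 1) = 1/(1/2 + 1/27) = 1.862 Ω
  Rs1 = R2 + Rp1 (series, joined only at node 1) = 27000 + 1.862 = 27000 Ω
  Rp2 = R4 ‖ Rs1 (parallel, both between nodes 0 and 2) = 1/(1/5.1 + 1/27000) = 5.099 Ω
R_th = 5.099 Ω

Final answer: V_th = 0.001582 V, R_th = 5.099 Ω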